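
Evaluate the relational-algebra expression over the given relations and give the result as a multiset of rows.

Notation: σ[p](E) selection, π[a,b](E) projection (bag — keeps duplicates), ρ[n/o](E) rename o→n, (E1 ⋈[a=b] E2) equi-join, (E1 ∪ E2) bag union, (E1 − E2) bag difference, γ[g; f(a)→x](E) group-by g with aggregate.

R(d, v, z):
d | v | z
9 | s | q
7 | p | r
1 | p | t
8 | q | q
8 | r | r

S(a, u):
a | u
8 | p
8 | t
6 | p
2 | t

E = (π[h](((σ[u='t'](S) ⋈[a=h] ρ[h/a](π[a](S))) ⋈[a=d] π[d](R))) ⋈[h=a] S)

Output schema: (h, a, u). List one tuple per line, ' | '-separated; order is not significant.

Stepwise |·|:
  S → 4
  σ[u='t'](S) → 2
  S → 4
  π[a](S) → 4
  ρ[h/a](π[a](S)) → 4
  (σ[u='t'](S) ⋈[a=h] ρ[h/a](π[a](S))) → 3
  R → 5
  π[d](R) → 5
  ((σ[u='t'](S) ⋈[a=h] ρ[h/a](π[a](S))) ⋈[a=d] π[d](R)) → 4
  π[h](((σ[u='t'](S) ⋈[a=h] ρ[h/a](π[a](S))) ⋈[a=d] π[d](R))) → 4
  S → 4
  (π[h](((σ[u='t'](S) ⋈[a=h] ρ[h/a](π[a](S))) ⋈[a=d] π[d](R))) ⋈[h=a] S) → 8

== RESULT ==
h | a | u
8 | 8 | p
8 | 8 | p
8 | 8 | p
8 | 8 | p
8 | 8 | t
8 | 8 | t
8 | 8 | t
8 | 8 | t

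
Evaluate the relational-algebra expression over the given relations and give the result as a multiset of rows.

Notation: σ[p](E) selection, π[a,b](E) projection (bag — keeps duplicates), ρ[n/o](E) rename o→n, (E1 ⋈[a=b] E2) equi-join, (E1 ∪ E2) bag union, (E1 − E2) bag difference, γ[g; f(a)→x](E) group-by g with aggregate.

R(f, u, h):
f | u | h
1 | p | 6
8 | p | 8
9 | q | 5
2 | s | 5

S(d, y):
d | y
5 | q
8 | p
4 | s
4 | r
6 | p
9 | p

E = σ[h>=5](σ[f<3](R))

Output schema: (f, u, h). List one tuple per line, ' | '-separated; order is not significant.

Stepwise |·|:
  R → 4
  σ[f<3](R) → 2
  σ[h>=5](σ[f<3](R)) → 2

== RESULT ==
f | u | h
1 | p | 6
2 | s | 5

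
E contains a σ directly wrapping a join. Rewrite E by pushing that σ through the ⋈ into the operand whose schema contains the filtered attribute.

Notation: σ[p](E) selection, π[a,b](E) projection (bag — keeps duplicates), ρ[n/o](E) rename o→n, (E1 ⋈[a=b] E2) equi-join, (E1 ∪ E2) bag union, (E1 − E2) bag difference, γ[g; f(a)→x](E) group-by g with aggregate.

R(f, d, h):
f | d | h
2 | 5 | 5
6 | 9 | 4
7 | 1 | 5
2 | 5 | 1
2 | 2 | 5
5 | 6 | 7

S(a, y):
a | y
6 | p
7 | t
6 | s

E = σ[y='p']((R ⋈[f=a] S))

σ filters on y, owned by the right side.
E' = (R ⋈[f=a] σ[y='p'](S))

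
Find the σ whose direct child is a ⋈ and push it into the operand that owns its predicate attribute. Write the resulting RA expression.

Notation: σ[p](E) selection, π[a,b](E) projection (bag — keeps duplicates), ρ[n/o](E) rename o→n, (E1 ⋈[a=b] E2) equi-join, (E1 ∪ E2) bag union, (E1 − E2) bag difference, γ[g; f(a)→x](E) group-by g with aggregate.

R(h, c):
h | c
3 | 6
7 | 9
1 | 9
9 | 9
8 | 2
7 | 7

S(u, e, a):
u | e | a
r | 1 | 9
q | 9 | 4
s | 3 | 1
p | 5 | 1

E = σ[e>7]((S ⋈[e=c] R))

σ filters on e, owned by the left side.
E' = (σ[e>7](S) ⋈[e=c] R)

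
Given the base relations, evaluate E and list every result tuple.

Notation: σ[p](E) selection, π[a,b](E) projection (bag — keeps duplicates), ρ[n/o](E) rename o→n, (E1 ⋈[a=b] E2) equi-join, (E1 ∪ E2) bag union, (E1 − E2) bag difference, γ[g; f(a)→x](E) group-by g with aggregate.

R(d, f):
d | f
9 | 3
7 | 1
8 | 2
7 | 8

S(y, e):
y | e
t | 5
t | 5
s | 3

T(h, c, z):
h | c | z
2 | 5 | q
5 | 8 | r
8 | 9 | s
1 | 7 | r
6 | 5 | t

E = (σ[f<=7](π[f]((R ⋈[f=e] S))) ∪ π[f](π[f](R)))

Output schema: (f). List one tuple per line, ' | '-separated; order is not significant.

Row counts bottom-up:
  R → 4
  S → 3
  (R ⋈[f=e] S) → 1
  π[f]((R ⋈[f=e] S)) → 1
  σ[f<=7](π[f]((R ⋈[f=e] S))) → 1
  R → 4
  π[f](R) → 4
  π[f](π[f](R)) → 4
  (σ[f<=7](π[f]((R ⋈[f=e] S))) ∪ π[f](π[f](R))) → 5

== RESULT ==
f
1
2
3
3
8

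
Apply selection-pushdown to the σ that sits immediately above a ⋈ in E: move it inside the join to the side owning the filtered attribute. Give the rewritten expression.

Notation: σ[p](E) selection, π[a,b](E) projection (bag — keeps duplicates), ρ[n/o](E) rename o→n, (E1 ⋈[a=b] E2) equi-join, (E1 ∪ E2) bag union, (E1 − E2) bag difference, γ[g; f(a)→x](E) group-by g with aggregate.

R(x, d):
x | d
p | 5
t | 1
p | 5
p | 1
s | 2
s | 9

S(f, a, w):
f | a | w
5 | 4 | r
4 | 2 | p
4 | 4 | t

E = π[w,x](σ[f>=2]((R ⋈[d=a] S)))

σ filters on f, owned by the right side.
E' = π[w,x]((R ⋈[d=a] σ[f>=2](S)))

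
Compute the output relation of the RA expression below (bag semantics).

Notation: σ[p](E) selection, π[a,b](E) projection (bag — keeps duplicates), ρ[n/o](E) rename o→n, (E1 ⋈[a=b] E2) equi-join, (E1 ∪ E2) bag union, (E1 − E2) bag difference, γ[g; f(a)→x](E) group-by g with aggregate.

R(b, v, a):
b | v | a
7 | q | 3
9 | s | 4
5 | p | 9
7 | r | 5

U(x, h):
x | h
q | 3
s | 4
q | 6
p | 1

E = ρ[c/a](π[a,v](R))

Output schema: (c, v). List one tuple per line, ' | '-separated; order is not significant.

Subexpression sizes:
  R → 4
  π[a,v](R) → 4
  ρ[c/a](π[a,v](R)) → 4

== RESULT ==
c | v
3 | q
4 | s
5 | r
9 | p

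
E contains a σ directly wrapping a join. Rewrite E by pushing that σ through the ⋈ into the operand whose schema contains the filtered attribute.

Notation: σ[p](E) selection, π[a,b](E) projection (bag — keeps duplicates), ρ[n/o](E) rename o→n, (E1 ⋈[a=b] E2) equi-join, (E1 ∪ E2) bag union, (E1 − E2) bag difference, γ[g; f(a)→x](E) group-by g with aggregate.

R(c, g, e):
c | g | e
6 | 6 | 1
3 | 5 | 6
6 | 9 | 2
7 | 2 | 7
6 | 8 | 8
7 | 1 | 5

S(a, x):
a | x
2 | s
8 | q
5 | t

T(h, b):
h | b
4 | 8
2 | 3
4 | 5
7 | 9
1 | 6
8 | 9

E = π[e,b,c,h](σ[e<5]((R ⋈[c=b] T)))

σ filters on e, owned by the left side.
E' = π[e,b,c,h]((σ[e<5](R) ⋈[c=b] T))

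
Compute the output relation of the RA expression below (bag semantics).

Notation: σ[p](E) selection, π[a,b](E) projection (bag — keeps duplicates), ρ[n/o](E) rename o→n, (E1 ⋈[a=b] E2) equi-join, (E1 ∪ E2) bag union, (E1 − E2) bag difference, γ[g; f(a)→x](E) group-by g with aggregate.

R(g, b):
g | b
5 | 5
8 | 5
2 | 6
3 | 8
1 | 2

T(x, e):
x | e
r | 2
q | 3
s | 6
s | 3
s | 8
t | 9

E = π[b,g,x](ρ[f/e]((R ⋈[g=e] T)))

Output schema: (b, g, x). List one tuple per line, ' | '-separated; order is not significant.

Subexpression sizes:
  R → 5
  T → 6
  (R ⋈[g=e] T) → 4
  ρ[f/e]((R ⋈[g=e] T)) → 4
  π[b,g,x](ρ[f/e]((R ⋈[g=e] T))) → 4

== RESULT ==
b | g | x
5 | 8 | s
6 | 2 | r
8 | 3 | q
8 | 3 | s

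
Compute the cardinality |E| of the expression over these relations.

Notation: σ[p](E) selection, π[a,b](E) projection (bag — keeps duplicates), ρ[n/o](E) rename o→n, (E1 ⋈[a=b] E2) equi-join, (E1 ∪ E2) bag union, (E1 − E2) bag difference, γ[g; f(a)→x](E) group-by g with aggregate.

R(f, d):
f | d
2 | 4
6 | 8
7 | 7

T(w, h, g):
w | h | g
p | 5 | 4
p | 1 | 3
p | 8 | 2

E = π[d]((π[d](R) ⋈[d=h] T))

Row counts bottom-up:
  R → 3
  π[d](R) → 3
  T → 3
  (π[d](R) ⋈[d=h] T) → 1
  π[d]((π[d](R) ⋈[d=h] T)) → 1

|E| = 1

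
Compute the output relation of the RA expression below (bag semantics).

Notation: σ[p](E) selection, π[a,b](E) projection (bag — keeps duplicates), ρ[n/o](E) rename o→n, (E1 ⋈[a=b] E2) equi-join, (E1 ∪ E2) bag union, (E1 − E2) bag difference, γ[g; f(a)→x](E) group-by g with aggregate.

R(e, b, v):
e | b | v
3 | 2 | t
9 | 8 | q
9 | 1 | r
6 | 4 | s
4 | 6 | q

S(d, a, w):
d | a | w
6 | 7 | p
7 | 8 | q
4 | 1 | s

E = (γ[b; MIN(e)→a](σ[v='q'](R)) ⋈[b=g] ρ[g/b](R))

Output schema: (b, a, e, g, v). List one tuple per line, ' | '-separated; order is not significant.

Per-node cardinality:
  R → 5
  σ[v='q'](R) → 2
  γ[b; MIN(e)→a](σ[v='q'](R)) → 2
  R → 5
  ρ[g/b](R) → 5
  (γ[b; MIN(e)→a](σ[v='q'](R)) ⋈[b=g] ρ[g/b](R)) → 2

== RESULT ==
b | a | e | g | v
6 | 4 | 4 | 6 | q
8 | 9 | 9 | 8 | q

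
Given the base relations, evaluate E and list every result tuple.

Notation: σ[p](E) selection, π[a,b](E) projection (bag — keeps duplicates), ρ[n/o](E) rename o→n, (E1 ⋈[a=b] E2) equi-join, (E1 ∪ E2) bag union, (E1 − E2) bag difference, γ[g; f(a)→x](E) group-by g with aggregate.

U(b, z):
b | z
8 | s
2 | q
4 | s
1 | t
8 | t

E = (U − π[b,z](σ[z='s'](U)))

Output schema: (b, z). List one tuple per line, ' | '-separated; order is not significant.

Subexpression sizes:
  U → 5
  U → 5
  σ[z='s'](U) → 2
  π[b,z](σ[z='s'](U)) → 2
  (U − π[b,z](σ[z='s'](U))) → 3

== RESULT ==
b | z
1 | t
2 | q
8 | t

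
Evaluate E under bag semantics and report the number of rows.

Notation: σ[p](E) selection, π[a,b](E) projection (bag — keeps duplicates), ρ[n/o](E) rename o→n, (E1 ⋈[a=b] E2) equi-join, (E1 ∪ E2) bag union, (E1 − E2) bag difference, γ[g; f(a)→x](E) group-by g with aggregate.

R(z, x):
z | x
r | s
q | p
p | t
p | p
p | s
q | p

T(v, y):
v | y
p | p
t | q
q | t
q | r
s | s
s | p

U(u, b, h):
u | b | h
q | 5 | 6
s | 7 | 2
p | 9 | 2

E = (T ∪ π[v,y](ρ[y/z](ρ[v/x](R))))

Per-node cardinality:
  T → 6
  R → 6
  ρ[v/x](R) → 6
  ρ[y/z](ρ[v/x](R)) → 6
  π[v,y](ρ[y/z](ρ[v/x](R))) → 6
  (T ∪ π[v,y](ρ[y/z](ρ[v/x](R)))) → 12

|E| = 12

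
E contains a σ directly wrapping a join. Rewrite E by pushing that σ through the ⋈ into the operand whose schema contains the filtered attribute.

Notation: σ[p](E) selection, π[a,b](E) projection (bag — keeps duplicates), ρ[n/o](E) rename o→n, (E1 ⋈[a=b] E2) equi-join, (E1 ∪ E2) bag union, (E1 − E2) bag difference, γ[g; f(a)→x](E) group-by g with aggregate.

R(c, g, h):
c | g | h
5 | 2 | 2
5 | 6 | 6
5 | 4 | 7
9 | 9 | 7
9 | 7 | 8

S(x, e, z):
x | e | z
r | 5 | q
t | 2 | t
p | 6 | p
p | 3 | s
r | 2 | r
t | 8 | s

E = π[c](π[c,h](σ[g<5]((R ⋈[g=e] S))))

σ filters on g, owned by the left side.
E' = π[c](π[c,h]((σ[g<5](R) ⋈[g=e] S)))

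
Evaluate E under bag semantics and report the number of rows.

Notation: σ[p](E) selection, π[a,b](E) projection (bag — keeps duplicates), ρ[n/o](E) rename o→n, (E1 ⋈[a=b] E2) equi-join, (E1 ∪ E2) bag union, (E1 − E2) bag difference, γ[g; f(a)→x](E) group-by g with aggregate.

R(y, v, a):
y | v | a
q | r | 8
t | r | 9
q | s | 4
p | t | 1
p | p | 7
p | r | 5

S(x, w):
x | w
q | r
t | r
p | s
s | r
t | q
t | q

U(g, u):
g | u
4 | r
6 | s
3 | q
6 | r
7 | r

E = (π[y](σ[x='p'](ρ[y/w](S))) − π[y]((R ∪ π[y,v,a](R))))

Subexpression sizes:
  S → 6
  ρ[y/w](S) → 6
  σ[x='p'](ρ[y/w](S)) → 1
  π[y](σ[x='p'](ρ[y/w](S))) → 1
  R → 6
  R → 6
  π[y,v,a](R) → 6
  (R ∪ π[y,v,a](R)) → 12
  π[y]((R ∪ π[y,v,a](R))) → 12
  (π[y](σ[x='p'](ρ[y/w](S))) − π[y]((R ∪ π[y,v,a](R)))) → 1

|E| = 1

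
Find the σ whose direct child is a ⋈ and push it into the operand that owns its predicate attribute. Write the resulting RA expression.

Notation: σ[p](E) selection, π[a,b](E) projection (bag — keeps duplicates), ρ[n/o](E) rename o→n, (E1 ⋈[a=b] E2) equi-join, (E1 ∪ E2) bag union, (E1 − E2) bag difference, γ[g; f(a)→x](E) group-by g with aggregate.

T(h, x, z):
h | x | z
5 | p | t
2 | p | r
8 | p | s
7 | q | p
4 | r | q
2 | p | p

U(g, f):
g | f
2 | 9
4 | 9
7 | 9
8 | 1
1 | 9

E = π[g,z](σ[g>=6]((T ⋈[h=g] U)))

σ filters on g, owned by the right side.
E' = π[g,z]((T ⋈[h=g] σ[g>=6](U)))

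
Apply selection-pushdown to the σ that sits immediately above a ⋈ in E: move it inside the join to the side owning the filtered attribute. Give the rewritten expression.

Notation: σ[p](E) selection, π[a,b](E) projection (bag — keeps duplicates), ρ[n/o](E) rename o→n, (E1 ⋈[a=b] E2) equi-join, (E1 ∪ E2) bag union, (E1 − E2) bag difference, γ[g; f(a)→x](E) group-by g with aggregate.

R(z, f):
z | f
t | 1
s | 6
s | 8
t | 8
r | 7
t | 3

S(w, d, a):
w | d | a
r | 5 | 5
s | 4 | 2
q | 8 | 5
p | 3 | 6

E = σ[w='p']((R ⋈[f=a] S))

σ filters on w, owned by the right side.
E' = (R ⋈[f=a] σ[w='p'](S))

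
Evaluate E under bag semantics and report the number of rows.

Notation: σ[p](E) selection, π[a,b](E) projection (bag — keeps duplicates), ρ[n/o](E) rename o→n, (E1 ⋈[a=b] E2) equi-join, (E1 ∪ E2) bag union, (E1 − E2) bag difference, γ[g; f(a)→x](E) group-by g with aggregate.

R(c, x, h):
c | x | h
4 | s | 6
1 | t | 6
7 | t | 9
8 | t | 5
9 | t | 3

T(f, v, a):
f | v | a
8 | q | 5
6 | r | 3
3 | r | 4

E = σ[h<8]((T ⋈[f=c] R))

Stepwise |·|:
  T → 3
  R → 5
  (T ⋈[f=c] R) → 1
  σ[h<8]((T ⋈[f=c] R)) → 1

|E| = 1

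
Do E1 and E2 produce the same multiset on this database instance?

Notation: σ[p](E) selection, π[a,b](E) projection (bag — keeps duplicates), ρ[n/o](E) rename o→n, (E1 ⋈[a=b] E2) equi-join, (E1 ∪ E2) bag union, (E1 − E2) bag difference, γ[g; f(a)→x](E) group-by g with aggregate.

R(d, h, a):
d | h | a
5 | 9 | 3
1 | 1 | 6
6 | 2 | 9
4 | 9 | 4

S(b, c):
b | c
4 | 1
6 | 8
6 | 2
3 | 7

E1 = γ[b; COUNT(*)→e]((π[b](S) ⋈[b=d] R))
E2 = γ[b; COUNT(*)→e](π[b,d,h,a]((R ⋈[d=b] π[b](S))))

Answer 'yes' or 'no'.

E1 stepwise |·|:
  S → 4
  π[b](S) → 4
  R → 4
  (π[b](S) ⋈[b=d] R) → 3
  γ[b; COUNT(*)→e]((π[b](S) ⋈[b=d] R)) → 2
E2 stepwise |·|:
  R → 4
  S → 4
  π[b](S) → 4
  (R ⋈[d=b] π[b](S)) → 3
  π[b,d,h,a]((R ⋈[d=b] π[b](S))) → 3
  γ[b; COUNT(*)→e](π[b,d,h,a]((R ⋈[d=b] π[b](S)))) → 2

E1 and E2 produce the same multiset:
b | e
4 | 1
6 | 2

yes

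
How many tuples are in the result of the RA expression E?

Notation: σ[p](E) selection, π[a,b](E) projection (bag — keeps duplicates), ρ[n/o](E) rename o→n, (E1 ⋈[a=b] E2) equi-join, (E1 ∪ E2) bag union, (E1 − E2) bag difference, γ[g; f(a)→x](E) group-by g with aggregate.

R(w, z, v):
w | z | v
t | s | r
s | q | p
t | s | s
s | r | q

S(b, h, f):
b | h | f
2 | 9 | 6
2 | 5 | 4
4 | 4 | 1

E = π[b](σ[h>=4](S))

Subexpression sizes:
  S → 3
  σ[h>=4](S) → 3
  π[b](σ[h>=4](S)) → 3

|E| = 3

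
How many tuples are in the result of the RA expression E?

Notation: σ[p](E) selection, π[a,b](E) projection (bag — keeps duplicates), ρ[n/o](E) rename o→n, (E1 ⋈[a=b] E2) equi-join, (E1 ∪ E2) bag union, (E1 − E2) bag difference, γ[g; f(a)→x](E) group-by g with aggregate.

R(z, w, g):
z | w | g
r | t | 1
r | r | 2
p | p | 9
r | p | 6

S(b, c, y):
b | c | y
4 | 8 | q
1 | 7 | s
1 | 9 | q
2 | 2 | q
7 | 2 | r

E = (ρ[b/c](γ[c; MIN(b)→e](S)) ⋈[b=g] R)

Row counts bottom-up:
  S → 5
  γ[c; MIN(b)→e](S) → 4
  ρ[b/c](γ[c; MIN(b)→e](S)) → 4
  R → 4
  (ρ[b/c](γ[c; MIN(b)→e](S)) ⋈[b=g] R) → 2

|E| = 2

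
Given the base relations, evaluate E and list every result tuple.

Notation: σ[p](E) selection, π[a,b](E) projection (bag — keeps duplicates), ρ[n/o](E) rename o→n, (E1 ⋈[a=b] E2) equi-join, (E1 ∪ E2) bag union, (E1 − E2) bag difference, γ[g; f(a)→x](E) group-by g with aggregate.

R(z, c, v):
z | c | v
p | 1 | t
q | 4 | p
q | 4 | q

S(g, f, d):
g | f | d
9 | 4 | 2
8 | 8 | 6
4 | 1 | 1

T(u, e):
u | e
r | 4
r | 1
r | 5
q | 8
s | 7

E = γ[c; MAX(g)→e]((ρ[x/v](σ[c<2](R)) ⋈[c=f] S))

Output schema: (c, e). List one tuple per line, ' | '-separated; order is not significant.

Per-node cardinality:
  R → 3
  σ[c<2](R) → 1
  ρ[x/v](σ[c<2](R)) → 1
  S → 3
  (ρ[x/v](σ[c<2](R)) ⋈[c=f] S) → 1
  γ[c; MAX(g)→e]((ρ[x/v](σ[c<2](R)) ⋈[c=f] S)) → 1

== RESULT ==
c | e
1 | 4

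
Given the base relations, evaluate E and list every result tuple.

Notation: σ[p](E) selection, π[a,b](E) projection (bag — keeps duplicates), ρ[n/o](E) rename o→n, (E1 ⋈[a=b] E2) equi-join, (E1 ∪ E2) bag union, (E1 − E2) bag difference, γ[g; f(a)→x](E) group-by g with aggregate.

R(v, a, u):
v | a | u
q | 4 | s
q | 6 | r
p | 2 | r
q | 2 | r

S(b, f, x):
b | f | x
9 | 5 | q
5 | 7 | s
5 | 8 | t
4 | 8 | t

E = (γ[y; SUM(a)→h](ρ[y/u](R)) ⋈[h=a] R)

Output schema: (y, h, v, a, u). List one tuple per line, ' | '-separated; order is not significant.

Stepwise |·|:
  R → 4
  ρ[y/u](R) → 4
  γ[y; SUM(a)→h](ρ[y/u](R)) → 2
  R → 4
  (γ[y; SUM(a)→h](ρ[y/u](R)) ⋈[h=a] R) → 1

== RESULT ==
y | h | v | a | u
s | 4 | q | 4 | s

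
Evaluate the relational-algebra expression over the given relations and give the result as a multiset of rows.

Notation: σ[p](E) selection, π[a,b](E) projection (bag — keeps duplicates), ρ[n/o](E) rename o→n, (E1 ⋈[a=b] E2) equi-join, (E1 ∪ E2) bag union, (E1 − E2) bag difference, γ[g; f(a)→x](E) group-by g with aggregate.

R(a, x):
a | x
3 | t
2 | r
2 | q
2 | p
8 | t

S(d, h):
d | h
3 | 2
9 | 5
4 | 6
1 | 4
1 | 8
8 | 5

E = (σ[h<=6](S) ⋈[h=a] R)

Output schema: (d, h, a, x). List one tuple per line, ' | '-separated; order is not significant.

Stepwise |·|:
  S → 6
  σ[h<=6](S) → 5
  R → 5
  (σ[h<=6](S) ⋈[h=a] R) → 3

== RESULT ==
d | h | a | x
3 | 2 | 2 | p
3 | 2 | 2 | q
3 | 2 | 2 | r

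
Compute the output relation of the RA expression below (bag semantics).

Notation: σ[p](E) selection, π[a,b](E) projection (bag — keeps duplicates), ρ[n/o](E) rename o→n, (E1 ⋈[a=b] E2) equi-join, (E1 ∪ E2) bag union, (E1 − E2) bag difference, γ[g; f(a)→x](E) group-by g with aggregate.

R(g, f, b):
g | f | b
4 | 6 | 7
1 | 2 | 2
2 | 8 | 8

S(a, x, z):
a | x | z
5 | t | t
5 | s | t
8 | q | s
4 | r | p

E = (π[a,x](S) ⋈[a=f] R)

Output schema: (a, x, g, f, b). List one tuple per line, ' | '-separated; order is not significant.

Subexpression sizes:
  S → 4
  π[a,x](S) → 4
  R → 3
  (π[a,x](S) ⋈[a=f] R) → 1

== RESULT ==
a | x | g | f | b
8 | q | 2 | 8 | 8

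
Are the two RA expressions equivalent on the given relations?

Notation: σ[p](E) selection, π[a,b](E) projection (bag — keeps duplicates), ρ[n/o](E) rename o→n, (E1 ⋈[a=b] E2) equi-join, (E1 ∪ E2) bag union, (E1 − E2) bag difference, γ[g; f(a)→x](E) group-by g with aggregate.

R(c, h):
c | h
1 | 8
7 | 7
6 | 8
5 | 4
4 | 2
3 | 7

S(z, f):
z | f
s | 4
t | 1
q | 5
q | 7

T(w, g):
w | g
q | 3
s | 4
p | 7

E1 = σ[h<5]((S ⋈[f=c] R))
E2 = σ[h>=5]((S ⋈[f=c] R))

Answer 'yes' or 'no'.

E1 subexpression sizes:
  S → 4
  R → 6
  (S ⋈[f=c] R) → 4
  σ[h<5]((S ⋈[f=c] R)) → 2
E2 subexpression sizes:
  S → 4
  R → 6
  (S ⋈[f=c] R) → 4
  σ[h>=5]((S ⋈[f=c] R)) → 2

E1 result:
z | f | c | h
q | 5 | 5 | 4
s | 4 | 4 | 2
E2 result:
z | f | c | h
q | 7 | 7 | 7
t | 1 | 1 | 8
Witness: ('q', 5, 5, 4) appears 1× in E1 but 0× in E2.

no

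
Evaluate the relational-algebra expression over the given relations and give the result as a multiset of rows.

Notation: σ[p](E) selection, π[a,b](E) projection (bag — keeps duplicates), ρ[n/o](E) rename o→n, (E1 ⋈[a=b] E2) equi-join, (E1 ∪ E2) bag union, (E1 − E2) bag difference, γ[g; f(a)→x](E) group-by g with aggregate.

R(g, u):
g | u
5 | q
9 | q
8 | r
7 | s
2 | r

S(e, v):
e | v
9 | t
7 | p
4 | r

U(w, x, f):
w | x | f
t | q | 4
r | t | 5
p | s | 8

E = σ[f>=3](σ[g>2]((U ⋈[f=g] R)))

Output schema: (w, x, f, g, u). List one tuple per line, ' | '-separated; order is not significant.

Stepwise |·|:
  U → 3
  R → 5
  (U ⋈[f=g] R) → 2
  σ[g>2]((U ⋈[f=g] R)) → 2
  σ[f>=3](σ[g>2]((U ⋈[f=g] R))) → 2

== RESULT ==
w | x | f | g | u
p | s | 8 | 8 | r
r | t | 5 | 5 | q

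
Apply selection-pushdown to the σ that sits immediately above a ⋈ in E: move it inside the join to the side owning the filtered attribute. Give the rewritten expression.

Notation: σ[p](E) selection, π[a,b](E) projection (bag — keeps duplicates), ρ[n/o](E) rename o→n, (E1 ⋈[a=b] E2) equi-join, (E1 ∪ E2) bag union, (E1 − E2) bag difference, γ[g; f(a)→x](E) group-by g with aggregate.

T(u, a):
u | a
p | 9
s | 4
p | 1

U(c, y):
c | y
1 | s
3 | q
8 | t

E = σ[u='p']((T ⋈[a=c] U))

σ filters on u, owned by the left side.
E' = (σ[u='p'](T) ⋈[a=c] U)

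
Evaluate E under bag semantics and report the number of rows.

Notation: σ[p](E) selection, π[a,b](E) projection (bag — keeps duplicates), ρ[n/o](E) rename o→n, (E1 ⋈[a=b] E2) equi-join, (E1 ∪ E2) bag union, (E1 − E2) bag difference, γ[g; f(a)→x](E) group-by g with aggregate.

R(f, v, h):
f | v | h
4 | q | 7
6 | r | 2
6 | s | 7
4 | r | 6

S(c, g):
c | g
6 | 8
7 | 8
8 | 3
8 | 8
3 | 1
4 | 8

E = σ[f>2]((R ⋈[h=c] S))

Stepwise |·|:
  R → 4
  S → 6
  (R ⋈[h=c] S) → 3
  σ[f>2]((R ⋈[h=c] S)) → 3

|E| = 3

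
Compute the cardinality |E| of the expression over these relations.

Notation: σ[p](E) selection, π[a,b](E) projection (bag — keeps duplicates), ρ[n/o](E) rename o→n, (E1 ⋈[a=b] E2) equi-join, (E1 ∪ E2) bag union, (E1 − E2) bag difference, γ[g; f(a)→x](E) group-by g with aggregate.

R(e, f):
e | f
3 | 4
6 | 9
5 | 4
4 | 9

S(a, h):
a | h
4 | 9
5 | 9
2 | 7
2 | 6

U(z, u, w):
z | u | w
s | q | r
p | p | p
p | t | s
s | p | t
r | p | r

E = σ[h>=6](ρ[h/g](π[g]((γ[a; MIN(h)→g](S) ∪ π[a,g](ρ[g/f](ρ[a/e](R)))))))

Per-node cardinality:
  S → 4
  γ[a; MIN(h)→g](S) → 3
  R → 4
  ρ[a/e](R) → 4
  ρ[g/f](ρ[a/e](R)) → 4
  π[a,g](ρ[g/f](ρ[a/e](R))) → 4
  (γ[a; MIN(h)→g](S) ∪ π[a,g](ρ[g/f](ρ[a/e](R)))) → 7
  π[g]((γ[a; MIN(h)→g](S) ∪ π[a,g](ρ[g/f](ρ[a/e](R))))) → 7
  ρ[h/g](π[g]((γ[a; MIN(h)→g](S) ∪ π[a,g](ρ[g/f](ρ[a/e](R)))))) → 7
  σ[h>=6](ρ[h/g](π[g]((γ[a; MIN(h)→g](S) ∪ π[a,g](ρ[g/f](ρ[a/e](R))))))) → 5

|E| = 5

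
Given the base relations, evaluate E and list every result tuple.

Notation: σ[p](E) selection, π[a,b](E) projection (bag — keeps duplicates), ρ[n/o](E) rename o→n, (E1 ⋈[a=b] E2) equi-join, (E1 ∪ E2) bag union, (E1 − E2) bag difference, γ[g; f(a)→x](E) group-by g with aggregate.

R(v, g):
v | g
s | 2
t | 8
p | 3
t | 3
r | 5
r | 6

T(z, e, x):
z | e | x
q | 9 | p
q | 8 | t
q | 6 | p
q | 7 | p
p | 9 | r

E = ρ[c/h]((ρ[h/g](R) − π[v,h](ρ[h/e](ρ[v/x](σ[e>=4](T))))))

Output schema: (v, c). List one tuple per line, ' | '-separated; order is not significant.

Row counts bottom-up:
  R → 6
  ρ[h/g](R) → 6
  T → 5
  σ[e>=4](T) → 5
  ρ[v/x](σ[e>=4](T)) → 5
  ρ[h/e](ρ[v/x](σ[e>=4](T))) → 5
  π[v,h](ρ[h/e](ρ[v/x](σ[e>=4](T)))) → 5
  (ρ[h/g](R) − π[v,h](ρ[h/e](ρ[v/x](σ[e>=4](T))))) → 5
  ρ[c/h]((ρ[h/g](R) − π[v,h](ρ[h/e](ρ[v/x](σ[e>=4](T)))))) → 5

== RESULT ==
v | c
p | 3
r | 5
r | 6
s | 2
t | 3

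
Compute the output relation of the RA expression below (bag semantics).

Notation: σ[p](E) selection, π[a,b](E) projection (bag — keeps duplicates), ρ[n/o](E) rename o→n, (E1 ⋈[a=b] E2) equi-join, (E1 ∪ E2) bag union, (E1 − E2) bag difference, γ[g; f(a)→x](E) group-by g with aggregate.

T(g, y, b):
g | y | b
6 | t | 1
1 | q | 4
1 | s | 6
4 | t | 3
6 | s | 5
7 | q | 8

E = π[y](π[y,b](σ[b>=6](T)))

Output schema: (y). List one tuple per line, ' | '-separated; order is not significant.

Subexpression sizes:
  T → 6
  σ[b>=6](T) → 2
  π[y,b](σ[b>=6](T)) → 2
  π[y](π[y,b](σ[b>=6](T))) → 2

== RESULT ==
y
q
s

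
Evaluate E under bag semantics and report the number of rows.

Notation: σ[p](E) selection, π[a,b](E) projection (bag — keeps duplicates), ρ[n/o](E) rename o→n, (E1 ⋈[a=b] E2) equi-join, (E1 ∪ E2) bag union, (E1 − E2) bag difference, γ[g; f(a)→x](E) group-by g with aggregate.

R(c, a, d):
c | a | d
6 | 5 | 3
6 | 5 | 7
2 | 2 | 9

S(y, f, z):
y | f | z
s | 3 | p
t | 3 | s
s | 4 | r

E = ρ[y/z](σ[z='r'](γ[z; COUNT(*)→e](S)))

Subexpression sizes:
  S → 3
  γ[z; COUNT(*)→e](S) → 3
  σ[z='r'](γ[z; COUNT(*)→e](S)) → 1
  ρ[y/z](σ[z='r'](γ[z; COUNT(*)→e](S))) → 1

|E| = 1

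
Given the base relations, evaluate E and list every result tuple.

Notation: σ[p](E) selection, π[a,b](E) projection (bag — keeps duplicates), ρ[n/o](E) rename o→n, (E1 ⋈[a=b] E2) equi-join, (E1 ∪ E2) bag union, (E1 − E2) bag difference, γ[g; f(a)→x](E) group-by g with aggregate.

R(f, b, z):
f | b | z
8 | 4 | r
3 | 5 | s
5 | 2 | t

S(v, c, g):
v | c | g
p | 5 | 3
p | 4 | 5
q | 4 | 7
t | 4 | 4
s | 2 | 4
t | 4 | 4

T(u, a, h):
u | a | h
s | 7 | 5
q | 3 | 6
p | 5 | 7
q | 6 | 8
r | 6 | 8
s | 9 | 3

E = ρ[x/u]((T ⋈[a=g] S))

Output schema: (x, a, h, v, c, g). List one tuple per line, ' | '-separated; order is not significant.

Row counts bottom-up:
  T → 6
  S → 6
  (T ⋈[a=g] S) → 3
  ρ[x/u]((T ⋈[a=g] S)) → 3

== RESULT ==
x | a | h | v | c | g
p | 5 | 7 | p | 4 | 5
q | 3 | 6 | p | 5 | 3
s | 7 | 5 | q | 4 | 7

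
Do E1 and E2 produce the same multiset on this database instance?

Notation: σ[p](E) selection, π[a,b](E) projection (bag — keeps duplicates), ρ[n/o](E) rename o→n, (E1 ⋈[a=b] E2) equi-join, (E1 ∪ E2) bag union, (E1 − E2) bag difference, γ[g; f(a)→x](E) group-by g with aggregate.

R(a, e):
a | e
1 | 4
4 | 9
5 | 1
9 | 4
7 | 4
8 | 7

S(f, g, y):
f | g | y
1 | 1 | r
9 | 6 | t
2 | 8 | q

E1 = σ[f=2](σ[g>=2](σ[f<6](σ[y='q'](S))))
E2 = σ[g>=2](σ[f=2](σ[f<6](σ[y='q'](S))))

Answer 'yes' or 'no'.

E1 per-node cardinality:
  S → 3
  σ[y='q'](S) → 1
  σ[f<6](σ[y='q'](S)) → 1
  σ[g>=2](σ[f<6](σ[y='q'](S))) → 1
  σ[f=2](σ[g>=2](σ[f<6](σ[y='q'](S)))) → 1
E2 per-node cardinality:
  S → 3
  σ[y='q'](S) → 1
  σ[f<6](σ[y='q'](S)) → 1
  σ[f=2](σ[f<6](σ[y='q'](S))) → 1
  σ[g>=2](σ[f=2](σ[f<6](σ[y='q'](S)))) → 1

E1 and E2 produce the same multiset:
f | g | y
2 | 8 | q

yes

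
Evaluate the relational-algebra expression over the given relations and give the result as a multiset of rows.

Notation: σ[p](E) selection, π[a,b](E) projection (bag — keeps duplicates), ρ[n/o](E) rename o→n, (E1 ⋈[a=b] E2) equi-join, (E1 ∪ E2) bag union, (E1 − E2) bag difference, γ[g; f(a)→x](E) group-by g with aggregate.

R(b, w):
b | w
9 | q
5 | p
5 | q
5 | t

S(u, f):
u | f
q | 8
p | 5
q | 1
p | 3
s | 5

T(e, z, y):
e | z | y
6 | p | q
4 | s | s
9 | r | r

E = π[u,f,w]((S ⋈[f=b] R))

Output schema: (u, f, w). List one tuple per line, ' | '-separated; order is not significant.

Subexpression sizes:
  S → 5
  R → 4
  (S ⋈[f=b] R) → 6
  π[u,f,w]((S ⋈[f=b] R)) → 6

== RESULT ==
u | f | w
p | 5 | p
p | 5 | q
p | 5 | t
s | 5 | p
s | 5 | q
s | 5 | t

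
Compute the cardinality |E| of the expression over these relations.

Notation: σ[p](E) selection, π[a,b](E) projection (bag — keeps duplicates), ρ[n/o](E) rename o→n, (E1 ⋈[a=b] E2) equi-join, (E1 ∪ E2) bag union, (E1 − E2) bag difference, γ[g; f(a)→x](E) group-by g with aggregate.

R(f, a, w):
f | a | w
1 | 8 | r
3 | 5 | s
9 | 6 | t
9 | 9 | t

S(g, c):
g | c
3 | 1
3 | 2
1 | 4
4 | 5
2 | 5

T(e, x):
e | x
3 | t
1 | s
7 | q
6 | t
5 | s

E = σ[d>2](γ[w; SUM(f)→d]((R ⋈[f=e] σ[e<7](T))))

Stepwise |·|:
  R → 4
  T → 5
  σ[e<7](T) → 4
  (R ⋈[f=e] σ[e<7](T)) → 2
  γ[w; SUM(f)→d]((R ⋈[f=e] σ[e<7](T))) → 2
  σ[d>2](γ[w; SUM(f)→d]((R ⋈[f=e] σ[e<7](T)))) → 1

|E| = 1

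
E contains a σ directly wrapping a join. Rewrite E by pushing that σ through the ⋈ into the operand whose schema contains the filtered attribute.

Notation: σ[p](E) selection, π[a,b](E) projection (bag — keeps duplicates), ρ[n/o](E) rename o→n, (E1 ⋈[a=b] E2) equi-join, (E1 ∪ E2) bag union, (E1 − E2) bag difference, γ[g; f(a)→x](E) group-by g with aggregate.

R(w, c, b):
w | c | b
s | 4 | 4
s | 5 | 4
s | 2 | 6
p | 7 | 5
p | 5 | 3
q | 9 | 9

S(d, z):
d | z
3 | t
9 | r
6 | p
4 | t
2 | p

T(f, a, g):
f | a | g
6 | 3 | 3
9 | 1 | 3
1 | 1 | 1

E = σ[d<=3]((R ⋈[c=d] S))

σ filters on d, owned by the right side.
E' = (R ⋈[c=d] σ[d<=3](S))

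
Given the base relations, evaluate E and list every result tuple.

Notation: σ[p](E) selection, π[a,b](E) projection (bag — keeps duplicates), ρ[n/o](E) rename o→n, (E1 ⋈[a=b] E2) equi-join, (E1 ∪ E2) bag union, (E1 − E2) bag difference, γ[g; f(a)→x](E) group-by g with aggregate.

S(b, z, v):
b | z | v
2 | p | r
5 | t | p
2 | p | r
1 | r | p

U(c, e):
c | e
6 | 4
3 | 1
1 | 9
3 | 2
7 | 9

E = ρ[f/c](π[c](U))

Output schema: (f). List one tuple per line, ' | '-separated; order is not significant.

Stepwise |·|:
  U → 5
  π[c](U) → 5
  ρ[f/c](π[c](U)) → 5

== RESULT ==
f
1
3
3
6
7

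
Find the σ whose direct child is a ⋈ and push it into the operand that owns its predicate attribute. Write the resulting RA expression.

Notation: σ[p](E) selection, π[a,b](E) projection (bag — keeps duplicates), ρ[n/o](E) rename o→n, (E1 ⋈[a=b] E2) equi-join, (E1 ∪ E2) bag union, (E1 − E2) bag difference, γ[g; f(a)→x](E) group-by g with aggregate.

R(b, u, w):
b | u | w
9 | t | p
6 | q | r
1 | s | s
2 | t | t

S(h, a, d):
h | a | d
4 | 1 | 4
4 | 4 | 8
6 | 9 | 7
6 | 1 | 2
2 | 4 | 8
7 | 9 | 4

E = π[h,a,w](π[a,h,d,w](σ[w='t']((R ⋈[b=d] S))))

σ filters on w, owned by the left side.
E' = π[h,a,w](π[a,h,d,w]((σ[w='t'](R) ⋈[b=d] S)))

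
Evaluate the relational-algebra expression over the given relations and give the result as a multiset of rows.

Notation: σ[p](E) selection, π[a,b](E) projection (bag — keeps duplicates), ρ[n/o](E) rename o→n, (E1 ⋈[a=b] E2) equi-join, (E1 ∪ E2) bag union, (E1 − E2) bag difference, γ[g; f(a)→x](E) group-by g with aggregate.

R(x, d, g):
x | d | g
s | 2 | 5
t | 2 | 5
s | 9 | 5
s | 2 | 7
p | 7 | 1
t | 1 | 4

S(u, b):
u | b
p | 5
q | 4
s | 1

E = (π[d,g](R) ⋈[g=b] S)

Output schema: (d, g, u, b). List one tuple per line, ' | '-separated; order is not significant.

Stepwise |·|:
  R → 6
  π[d,g](R) → 6
  S → 3
  (π[d,g](R) ⋈[g=b] S) → 5

== RESULT ==
d | g | u | b
1 | 4 | q | 4
2 | 5 | p | 5
2 | 5 | p | 5
7 | 1 | s | 1
9 | 5 | p | 5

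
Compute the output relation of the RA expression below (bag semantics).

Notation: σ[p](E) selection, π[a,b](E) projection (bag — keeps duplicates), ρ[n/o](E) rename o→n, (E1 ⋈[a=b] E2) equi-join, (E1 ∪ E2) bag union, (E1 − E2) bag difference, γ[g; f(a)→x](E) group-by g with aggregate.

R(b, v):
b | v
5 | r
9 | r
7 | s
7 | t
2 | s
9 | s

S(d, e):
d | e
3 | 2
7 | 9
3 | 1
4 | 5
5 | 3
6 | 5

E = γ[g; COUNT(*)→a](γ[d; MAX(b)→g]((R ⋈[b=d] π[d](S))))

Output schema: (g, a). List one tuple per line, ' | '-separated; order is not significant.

Row counts bottom-up:
  R → 6
  S → 6
  π[d](S) → 6
  (R ⋈[b=d] π[d](S)) → 3
  γ[d; MAX(b)→g]((R ⋈[b=d] π[d](S))) → 2
  γ[g; COUNT(*)→a](γ[d; MAX(b)→g]((R ⋈[b=d] π[d](S)))) → 2

== RESULT ==
g | a
5 | 1
7 | 1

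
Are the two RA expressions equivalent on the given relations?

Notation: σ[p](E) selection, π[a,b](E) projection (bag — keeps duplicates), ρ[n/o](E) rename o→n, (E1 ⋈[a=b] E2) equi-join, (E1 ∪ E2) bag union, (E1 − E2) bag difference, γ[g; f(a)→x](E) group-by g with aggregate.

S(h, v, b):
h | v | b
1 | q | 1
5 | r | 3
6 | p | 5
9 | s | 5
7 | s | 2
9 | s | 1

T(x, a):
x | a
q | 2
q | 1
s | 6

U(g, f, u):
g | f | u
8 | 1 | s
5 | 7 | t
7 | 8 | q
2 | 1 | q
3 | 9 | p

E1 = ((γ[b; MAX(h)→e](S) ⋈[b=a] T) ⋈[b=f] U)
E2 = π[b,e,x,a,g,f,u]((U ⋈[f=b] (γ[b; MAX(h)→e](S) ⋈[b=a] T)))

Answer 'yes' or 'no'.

E1 stepwise |·|:
  S → 6
  γ[b; MAX(h)→e](S) → 4
  T → 3
  (γ[b; MAX(h)→e](S) ⋈[b=a] T) → 2
  U → 5
  ((γ[b; MAX(h)→e](S) ⋈[b=a] T) ⋈[b=f] U) → 2
E2 stepwise |·|:
  U → 5
  S → 6
  γ[b; MAX(h)→e](S) → 4
  T → 3
  (γ[b; MAX(h)→e](S) ⋈[b=a] T) → 2
  (U ⋈[f=b] (γ[b; MAX(h)→e](S) ⋈[b=a] T)) → 2
  π[b,e,x,a,g,f,u]((U ⋈[f=b] (γ[b; MAX(h)→e](S) ⋈[b=a] T))) → 2

E1 and E2 produce the same multiset:
b | e | x | a | g | f | u
1 | 9 | q | 1 | 2 | 1 | q
1 | 9 | q | 1 | 8 | 1 | s

yes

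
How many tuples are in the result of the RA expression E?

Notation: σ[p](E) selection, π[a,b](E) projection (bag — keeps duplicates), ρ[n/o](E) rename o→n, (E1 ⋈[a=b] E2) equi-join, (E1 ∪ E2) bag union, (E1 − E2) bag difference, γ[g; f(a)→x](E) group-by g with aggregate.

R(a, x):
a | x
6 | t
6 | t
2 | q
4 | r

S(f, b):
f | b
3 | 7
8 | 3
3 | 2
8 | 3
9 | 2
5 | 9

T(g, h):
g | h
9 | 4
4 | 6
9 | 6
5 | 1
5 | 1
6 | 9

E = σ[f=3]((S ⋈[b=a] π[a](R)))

Stepwise |·|:
  S → 6
  R → 4
  π[a](R) → 4
  (S ⋈[b=a] π[a](R)) → 2
  σ[f=3]((S ⋈[b=a] π[a](R))) → 1

|E| = 1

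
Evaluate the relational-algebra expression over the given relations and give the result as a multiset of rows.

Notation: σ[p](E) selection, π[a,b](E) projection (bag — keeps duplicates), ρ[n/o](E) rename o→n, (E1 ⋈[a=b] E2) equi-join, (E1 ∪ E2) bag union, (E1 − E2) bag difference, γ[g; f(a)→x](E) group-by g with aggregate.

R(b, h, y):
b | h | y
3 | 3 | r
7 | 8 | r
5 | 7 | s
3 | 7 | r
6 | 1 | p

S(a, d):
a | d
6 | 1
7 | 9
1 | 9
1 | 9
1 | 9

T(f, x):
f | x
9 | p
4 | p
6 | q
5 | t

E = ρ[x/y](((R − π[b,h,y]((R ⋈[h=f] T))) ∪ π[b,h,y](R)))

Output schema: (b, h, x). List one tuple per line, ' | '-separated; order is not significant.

Stepwise |·|:
  R → 5
  R → 5
  T → 4
  (R ⋈[h=f] T) → 0
  π[b,h,y]((R ⋈[h=f] T)) → 0
  (R − π[b,h,y]((R ⋈[h=f] T))) → 5
  R → 5
  π[b,h,y](R) → 5
  ((R − π[b,h,y]((R ⋈[h=f] T))) ∪ π[b,h,y](R)) → 10
  ρ[x/y](((R − π[b,h,y]((R ⋈[h=f] T))) ∪ π[b,h,y](R))) → 10

== RESULT ==
b | h | x
3 | 3 | r
3 | 3 | r
3 | 7 | r
3 | 7 | r
5 | 7 | s
5 | 7 | s
6 | 1 | p
6 | 1 | p
7 | 8 | r
7 | 8 | r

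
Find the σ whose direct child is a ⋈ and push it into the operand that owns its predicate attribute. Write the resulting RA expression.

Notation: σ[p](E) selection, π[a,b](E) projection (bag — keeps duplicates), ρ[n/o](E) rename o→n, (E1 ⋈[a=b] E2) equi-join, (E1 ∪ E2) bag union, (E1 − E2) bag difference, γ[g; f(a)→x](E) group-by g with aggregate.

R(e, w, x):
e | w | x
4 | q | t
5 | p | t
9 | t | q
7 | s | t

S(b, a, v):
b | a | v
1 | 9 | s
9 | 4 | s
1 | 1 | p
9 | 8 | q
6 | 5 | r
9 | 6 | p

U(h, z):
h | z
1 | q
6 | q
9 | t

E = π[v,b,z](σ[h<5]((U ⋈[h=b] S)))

σ filters on h, owned by the left side.
E' = π[v,b,z]((σ[h<5](U) ⋈[h=b] S))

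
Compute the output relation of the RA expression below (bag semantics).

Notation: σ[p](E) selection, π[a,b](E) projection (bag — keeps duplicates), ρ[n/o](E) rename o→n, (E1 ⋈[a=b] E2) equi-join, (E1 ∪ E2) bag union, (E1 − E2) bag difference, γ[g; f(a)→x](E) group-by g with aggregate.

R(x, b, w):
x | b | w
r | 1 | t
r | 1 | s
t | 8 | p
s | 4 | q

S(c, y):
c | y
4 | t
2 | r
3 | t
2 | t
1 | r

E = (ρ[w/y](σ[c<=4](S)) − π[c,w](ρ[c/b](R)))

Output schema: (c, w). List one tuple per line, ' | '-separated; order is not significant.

Stepwise |·|:
  S → 5
  σ[c<=4](S) → 5
  ρ[w/y](σ[c<=4](S)) → 5
  R → 4
  ρ[c/b](R) → 4
  π[c,w](ρ[c/b](R)) → 4
  (ρ[w/y](σ[c<=4](S)) − π[c,w](ρ[c/b](R))) → 5

== RESULT ==
c | w
1 | r
2 | r
2 | t
3 | t
4 | t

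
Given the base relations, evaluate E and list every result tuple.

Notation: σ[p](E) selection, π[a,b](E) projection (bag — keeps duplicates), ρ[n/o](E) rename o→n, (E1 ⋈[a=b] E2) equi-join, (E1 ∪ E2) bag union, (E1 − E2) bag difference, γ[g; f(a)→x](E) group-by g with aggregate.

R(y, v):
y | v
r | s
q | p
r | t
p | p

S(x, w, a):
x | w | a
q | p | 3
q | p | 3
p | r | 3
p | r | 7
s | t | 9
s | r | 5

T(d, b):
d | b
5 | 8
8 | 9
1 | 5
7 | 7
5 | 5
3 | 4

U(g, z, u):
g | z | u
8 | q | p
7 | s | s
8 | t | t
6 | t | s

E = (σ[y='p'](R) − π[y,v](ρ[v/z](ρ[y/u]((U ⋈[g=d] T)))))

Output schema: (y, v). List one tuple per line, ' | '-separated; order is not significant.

Stepwise |·|:
  R → 4
  σ[y='p'](R) → 1
  U → 4
  T → 6
  (U ⋈[g=d] T) → 3
  ρ[y/u]((U ⋈[g=d] T)) → 3
  ρ[v/z](ρ[y/u]((U ⋈[g=d] T))) → 3
  π[y,v](ρ[v/z](ρ[y/u]((U ⋈[g=d] T)))) → 3
  (σ[y='p'](R) − π[y,v](ρ[v/z](ρ[y/u]((U ⋈[g=d] T))))) → 1

== RESULT ==
y | v
p | p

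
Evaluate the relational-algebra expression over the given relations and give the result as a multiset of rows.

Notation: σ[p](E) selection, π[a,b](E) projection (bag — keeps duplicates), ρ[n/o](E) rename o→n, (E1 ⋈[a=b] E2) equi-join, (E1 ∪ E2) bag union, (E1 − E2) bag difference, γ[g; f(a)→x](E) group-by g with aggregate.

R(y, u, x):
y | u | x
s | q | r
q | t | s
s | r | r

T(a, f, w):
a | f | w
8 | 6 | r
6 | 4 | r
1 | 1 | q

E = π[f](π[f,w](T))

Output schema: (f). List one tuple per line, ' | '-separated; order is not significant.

Per-node cardinality:
  T → 3
  π[f,w](T) → 3
  π[f](π[f,w](T)) → 3

== RESULT ==
f
1
4
6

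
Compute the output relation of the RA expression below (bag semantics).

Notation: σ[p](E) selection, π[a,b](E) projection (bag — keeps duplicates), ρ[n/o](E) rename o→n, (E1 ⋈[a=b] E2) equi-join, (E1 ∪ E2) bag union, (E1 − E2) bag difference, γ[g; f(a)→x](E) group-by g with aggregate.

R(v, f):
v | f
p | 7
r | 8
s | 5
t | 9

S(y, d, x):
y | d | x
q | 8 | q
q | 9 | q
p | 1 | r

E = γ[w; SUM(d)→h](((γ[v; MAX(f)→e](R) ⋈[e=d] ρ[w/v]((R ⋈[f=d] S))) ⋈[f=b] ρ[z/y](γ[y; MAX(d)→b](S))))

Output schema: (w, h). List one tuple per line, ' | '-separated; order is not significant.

Per-node cardinality:
  R → 4
  γ[v; MAX(f)→e](R) → 4
  R → 4
  S → 3
  (R ⋈[f=d] S) → 2
  ρ[w/v]((R ⋈[f=d] S)) → 2
  (γ[v; MAX(f)→e](R) ⋈[e=d] ρ[w/v]((R ⋈[f=d] S))) → 2
  S → 3
  γ[y; MAX(d)→b](S) → 2
  ρ[z/y](γ[y; MAX(d)→b](S)) → 2
  ((γ[v; MAX(f)→e](R) ⋈[e=d] ρ[w/v]((R ⋈[f=d] S))) ⋈[f=b] ρ[z/y](γ[y; MAX(d)→b](S))) → 1
  γ[w; SUM(d)→h](((γ[v; MAX(f)→e](R) ⋈[e=d] ρ[w/v]((R ⋈[f=d] S))) ⋈[f=b] ρ[z/y](γ[y; MAX(d)→b](S)))) → 1

== RESULT ==
w | h
t | 9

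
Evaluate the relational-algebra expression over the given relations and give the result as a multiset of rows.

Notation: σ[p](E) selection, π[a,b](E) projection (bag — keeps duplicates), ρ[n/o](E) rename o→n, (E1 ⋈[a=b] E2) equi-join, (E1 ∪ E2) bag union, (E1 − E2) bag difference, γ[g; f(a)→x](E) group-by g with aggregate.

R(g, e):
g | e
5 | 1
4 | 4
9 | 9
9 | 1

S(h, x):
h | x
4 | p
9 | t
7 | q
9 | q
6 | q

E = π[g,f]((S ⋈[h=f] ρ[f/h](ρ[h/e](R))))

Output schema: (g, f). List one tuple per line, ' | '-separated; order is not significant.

Subexpression sizes:
  S → 5
  R → 4
  ρ[h/e](R) → 4
  ρ[f/h](ρ[h/e](R)) → 4
  (S ⋈[h=f] ρ[f/h](ρ[h/e](R))) → 3
  π[g,f]((S ⋈[h=f] ρ[f/h](ρ[h/e](R)))) → 3

== RESULT ==
g | f
4 | 4
9 | 9
9 | 9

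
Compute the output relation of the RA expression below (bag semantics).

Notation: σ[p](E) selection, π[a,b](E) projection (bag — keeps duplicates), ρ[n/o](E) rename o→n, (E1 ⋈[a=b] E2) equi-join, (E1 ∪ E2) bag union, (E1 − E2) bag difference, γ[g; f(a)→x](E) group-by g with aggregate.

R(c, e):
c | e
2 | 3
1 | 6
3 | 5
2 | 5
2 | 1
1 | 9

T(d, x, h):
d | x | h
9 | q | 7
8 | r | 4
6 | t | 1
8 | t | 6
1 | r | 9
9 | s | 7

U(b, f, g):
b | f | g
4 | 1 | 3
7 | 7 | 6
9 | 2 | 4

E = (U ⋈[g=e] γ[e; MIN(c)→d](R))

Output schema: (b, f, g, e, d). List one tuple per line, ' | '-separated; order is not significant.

Subexpression sizes:
  U → 3
  R → 6
  γ[e; MIN(c)→d](R) → 5
  (U ⋈[g=e] γ[e; MIN(c)→d](R)) → 2

== RESULT ==
b | f | g | e | d
4 | 1 | 3 | 3 | 2
7 | 7 | 6 | 6 | 1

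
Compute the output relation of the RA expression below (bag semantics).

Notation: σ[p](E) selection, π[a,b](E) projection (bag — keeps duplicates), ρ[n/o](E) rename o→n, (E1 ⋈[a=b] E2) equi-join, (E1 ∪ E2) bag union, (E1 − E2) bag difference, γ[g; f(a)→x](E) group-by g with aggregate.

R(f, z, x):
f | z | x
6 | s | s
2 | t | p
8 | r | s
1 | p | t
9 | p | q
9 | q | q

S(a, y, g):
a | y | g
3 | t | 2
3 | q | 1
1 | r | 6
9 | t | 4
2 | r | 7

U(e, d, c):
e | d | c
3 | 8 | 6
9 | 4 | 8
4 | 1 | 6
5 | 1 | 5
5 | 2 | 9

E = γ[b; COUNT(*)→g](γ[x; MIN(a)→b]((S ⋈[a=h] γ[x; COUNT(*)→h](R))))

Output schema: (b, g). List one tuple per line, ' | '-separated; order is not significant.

Row counts bottom-up:
  S → 5
  R → 6
  γ[x; COUNT(*)→h](R) → 4
  (S ⋈[a=h] γ[x; COUNT(*)→h](R)) → 4
  γ[x; MIN(a)→b]((S ⋈[a=h] γ[x; COUNT(*)→h](R))) → 4
  γ[b; COUNT(*)→g](γ[x; MIN(a)→b]((S ⋈[a=h] γ[x; COUNT(*)→h](R)))) → 2

== RESULT ==
b | g
1 | 2
2 | 2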